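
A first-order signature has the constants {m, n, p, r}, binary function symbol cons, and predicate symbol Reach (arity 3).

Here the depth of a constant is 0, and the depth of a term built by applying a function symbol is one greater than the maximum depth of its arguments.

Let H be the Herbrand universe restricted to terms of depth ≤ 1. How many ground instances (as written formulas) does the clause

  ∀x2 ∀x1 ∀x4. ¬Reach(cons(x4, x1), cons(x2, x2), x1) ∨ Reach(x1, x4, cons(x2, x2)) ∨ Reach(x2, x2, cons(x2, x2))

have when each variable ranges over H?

Ground terms of depth ≤ 1:
  Count level by level. With function symbols cons/2, the terms of depth ≤ k are the 4 constants together with each function applied to depth-≤(k−1) tuples, so N_k = 4 + N_{k-1}^2.
  N_0 = 4
  N_1 = 4 + 4^2 = 20
So there are 20 ground terms available for substitution.
The body mentions every one of the 3 quantified variables; since ground terms form a free algebra, no two substitutions collapse to the same formula.
Number of ground instances = 20^3 = 8000.

8000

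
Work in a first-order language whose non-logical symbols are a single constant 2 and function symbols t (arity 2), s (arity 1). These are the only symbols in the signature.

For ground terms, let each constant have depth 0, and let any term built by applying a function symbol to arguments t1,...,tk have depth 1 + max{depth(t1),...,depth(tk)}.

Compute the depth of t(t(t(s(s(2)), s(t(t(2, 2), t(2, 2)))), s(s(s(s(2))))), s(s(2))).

6

depth(s(2)) = 1 + depth(2) = 1 + 0 = 1
depth(s(s(2))) = 1 + depth(s(2)) = 1 + 1 = 2
depth(t(2, 2)) = 1 + max(0, 0) = 1
depth(t(t(2, 2), t(2, 2))) = 1 + max(1, 1) = 2
depth(s(t(t(2, 2), t(2, 2)))) = 1 + depth(t(t(2, 2), t(2, 2))) = 1 + 2 = 3
depth(t(s(s(2)), s(t(t(2, 2), t(2, 2))))) = 1 + max(2, 3) = 4
depth(s(s(s(2)))) = 1 + depth(s(s(2))) = 1 + 2 = 3
depth(s(s(s(s(2))))) = 1 + depth(s(s(s(2)))) = 1 + 3 = 4
depth(t(t(s(s(2)), s(t(t(2, 2), t(2, 2)))), s(s(s(s(2)))))) = 1 + max(4, 4) = 5
depth(t(t(t(s(s(2)), s(t(t(2, 2), t(2, 2)))), s(s(s(s(2))))), s(s(2)))) = 1 + max(5, 2) = 6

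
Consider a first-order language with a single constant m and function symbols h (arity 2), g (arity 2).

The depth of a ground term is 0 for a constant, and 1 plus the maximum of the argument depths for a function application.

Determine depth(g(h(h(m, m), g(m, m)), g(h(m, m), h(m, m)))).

3

depth(h(m, m)) = 1 + max(0, 0) = 1
depth(g(m, m)) = 1 + max(0, 0) = 1
depth(h(h(m, m), g(m, m))) = 1 + max(1, 1) = 2
depth(g(h(m, m), h(m, m))) = 1 + max(1, 1) = 2
depth(g(h(h(m, m), g(m, m)), g(h(m, m), h(m, m)))) = 1 + max(2, 2) = 3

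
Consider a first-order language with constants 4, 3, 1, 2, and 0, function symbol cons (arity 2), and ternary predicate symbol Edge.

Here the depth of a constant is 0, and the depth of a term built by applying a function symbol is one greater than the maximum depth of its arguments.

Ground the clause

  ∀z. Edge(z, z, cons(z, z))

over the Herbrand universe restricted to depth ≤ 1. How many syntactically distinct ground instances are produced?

30

Ground terms of depth ≤ 1:
  Write N_k for the number of ground terms of depth ≤ k. A term of depth ≤ k is either a constant or a function symbol applied to arguments of depth ≤ k−1, so N_k = 5 + N_{k-1}^2.
  N_0 = 5
  N_1 = 5 + 5^2 = 30
So there are 30 ground terms available for substitution.
The variable z ranges independently over the available ground terms, and distinct assignments produce distinct instances.
Number of ground instances = 30.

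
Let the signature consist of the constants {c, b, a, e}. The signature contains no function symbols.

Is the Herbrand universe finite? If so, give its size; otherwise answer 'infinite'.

4

There are no function symbols, so every ground term is one of the 4 constants.
The Herbrand universe is {c, b, a, e}, which is finite with 4 elements.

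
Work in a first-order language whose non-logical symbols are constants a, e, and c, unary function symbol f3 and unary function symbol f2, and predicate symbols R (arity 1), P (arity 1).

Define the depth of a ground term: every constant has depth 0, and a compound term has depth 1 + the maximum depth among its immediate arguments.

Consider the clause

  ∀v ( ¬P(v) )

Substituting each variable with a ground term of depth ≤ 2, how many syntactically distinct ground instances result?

21

Ground terms of depth ≤ 2:
  Let N_k count ground terms of depth at most k. Each non-constant term of depth ≤ k is some function symbol applied to depth-≤(k−1) arguments, giving N_k = 3 + N_{k-1} + N_{k-1}.
  N_0 = 3
  N_1 = 3 + 3 + 3 = 9
  N_2 = 3 + 9 + 9 = 21
So there are 21 ground terms available for substitution.
There is 1 variable to instantiate (v),  occurring in at least one literal, so different choices give different ground instances.
Number of ground instances = 21.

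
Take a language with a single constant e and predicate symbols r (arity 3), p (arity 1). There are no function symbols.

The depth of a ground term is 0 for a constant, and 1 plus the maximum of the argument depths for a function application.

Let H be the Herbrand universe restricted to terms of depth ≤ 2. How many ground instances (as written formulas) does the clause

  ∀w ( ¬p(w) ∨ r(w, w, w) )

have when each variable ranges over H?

1

Ground terms of depth ≤ 2:
  With no function symbols every ground term is a constant, so there is exactly 1 ground term at every depth bound.
  N_0 = 1
  N_1 = 1
  N_2 = 1
  Explicitly: e.
So there is exactly 1 ground term available for substitution.
There is 1 variable to instantiate (w),  occurring in at least one literal, so different choices give different ground instances.
Number of ground instances = 1.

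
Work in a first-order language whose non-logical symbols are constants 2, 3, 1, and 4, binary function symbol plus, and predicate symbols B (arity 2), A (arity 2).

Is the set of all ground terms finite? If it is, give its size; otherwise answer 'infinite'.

infinite

The signature has at least one function symbol (plus, arity 2) and at least one constant (2).
Iterating plus gives infinitely many distinct ground terms: 2, plus(2, 2), plus(plus(2, 2), plus(2, 2)), ...
So the Herbrand universe is infinite.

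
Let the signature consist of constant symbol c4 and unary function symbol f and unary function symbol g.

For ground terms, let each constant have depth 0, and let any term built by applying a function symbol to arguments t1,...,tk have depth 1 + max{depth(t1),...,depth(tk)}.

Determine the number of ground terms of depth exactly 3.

8

Count level by level. With function symbols f/1, g/1, the terms of depth ≤ k are the 1 constant together with each function applied to depth-≤(k−1) tuples, so N_k = 1 + N_{k-1} + N_{k-1}.
N_0 = 1
N_1 = 1 + 1 + 1 = 3
N_2 = 1 + 3 + 3 = 7
N_3 = 1 + 7 + 7 = 15
Terms of depth exactly 3: N_3 − N_2 = 15 − 7 = 8.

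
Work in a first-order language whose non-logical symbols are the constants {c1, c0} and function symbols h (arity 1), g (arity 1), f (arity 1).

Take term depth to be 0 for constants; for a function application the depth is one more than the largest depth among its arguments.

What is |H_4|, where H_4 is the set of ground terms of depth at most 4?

242

Let N_k = |{terms of depth ≤ k}|. Then N_0 = 2 and N_k = 2 + N_{k-1} + N_{k-1} + N_{k-1} for k ≥ 1 (one summand per function symbol, arity giving the exponent).
N_0 = 2
N_1 = 2 + 2 + 2 + 2 = 8
N_2 = 2 + 8 + 8 + 8 = 26
N_3 = 2 + 26 + 26 + 26 = 80
N_4 = 2 + 80 + 80 + 80 = 242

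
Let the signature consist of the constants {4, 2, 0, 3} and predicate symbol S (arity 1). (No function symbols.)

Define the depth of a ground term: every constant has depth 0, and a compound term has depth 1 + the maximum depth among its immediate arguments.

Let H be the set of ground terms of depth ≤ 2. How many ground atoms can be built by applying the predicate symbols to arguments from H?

4

First count ground terms of depth ≤ 2.
With no function symbols every ground term is a constant, so there are exactly 4 ground terms at every depth bound.
N_0 = 4
N_1 = 4
N_2 = 4
Explicitly: 4, 2, 0, 3.
So |H| = 4.
Each predicate of arity r yields |H|^r ground atoms (one per choice of an r-tuple from H):
  S: 4
Total ground atoms: 4.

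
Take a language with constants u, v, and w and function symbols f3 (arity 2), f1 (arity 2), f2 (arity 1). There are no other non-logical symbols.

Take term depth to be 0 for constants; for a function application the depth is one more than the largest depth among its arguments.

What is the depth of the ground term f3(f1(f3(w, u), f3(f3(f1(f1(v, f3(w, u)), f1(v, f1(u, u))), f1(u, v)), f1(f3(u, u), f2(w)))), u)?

7

depth(f3(w, u)) = 1 + max(0, 0) = 1
depth(f1(v, f3(w, u))) = 1 + max(0, 1) = 2
depth(f1(u, u)) = 1 + max(0, 0) = 1
depth(f1(v, f1(u, u))) = 1 + max(0, 1) = 2
depth(f1(f1(v, f3(w, u)), f1(v, f1(u, u)))) = 1 + max(2, 2) = 3
depth(f1(u, v)) = 1 + max(0, 0) = 1
depth(f3(f1(f1(v, f3(w, u)), f1(v, f1(u, u))), f1(u, v))) = 1 + max(3, 1) = 4
depth(f3(u, u)) = 1 + max(0, 0) = 1
depth(f2(w)) = 1 + depth(w) = 1 + 0 = 1
depth(f1(f3(u, u), f2(w))) = 1 + max(1, 1) = 2
depth(f3(f3(f1(f1(v, f3(w, u)), f1(v, f1(u, u))), f1(u, v)), f1(f3(u, u), f2(w)))) = 1 + max(4, 2) = 5
depth(f1(f3(w, u), f3(f3(f1(f1(v, f3(w, u)), f1(v, f1(u, u))), f1(u, v)), f1(f3(u, u), f2(w))))) = 1 + max(1, 5) = 6
depth(f3(f1(f3(w, u), f3(f3(f1(f1(v, f3(w, u)), f1(v, f1(u, u))), f1(u, v)), f1(f3(u, u), f2(w)))), u)) = 1 + max(6, 0) = 7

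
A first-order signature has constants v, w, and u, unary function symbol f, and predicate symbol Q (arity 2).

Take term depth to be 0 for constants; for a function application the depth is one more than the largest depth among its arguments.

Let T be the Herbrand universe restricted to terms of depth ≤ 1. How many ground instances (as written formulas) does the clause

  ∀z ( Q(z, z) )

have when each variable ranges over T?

6

Ground terms of depth ≤ 1:
  Write N_k for the number of ground terms of depth ≤ k. A term of depth ≤ k is either a constant or a function symbol applied to arguments of depth ≤ k−1, so N_k = 3 + N_{k-1}.
  N_0 = 3
  N_1 = 3 + 3 = 6
  Explicitly: v, w, u, f(v), f(w), f(u).
So there are 6 ground terms available for substitution.
There is 1 variable to instantiate (z),  occurring in at least one literal, so different choices give different ground instances.
Number of ground instances = 6.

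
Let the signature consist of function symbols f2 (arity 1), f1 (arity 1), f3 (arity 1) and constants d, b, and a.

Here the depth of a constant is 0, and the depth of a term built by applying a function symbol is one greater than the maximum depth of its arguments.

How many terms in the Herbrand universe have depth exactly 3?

Let N_k count ground terms of depth at most k. Each non-constant term of depth ≤ k is some function symbol applied to depth-≤(k−1) arguments, giving N_k = 3 + N_{k-1} + N_{k-1} + N_{k-1}.
N_0 = 3
N_1 = 3 + 3 + 3 + 3 = 12
N_2 = 3 + 12 + 12 + 12 = 39
N_3 = 3 + 39 + 39 + 39 = 120
Terms of depth exactly 3: N_3 − N_2 = 120 − 39 = 81.

81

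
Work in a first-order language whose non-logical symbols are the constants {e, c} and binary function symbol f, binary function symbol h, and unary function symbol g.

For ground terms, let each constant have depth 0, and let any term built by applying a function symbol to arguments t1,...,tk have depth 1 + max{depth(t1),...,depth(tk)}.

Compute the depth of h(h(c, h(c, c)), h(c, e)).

depth(h(c, c)) = 1 + max(0, 0) = 1
depth(h(c, h(c, c))) = 1 + max(0, 1) = 2
depth(h(c, e)) = 1 + max(0, 0) = 1
depth(h(h(c, h(c, c)), h(c, e))) = 1 + max(2, 1) = 3

3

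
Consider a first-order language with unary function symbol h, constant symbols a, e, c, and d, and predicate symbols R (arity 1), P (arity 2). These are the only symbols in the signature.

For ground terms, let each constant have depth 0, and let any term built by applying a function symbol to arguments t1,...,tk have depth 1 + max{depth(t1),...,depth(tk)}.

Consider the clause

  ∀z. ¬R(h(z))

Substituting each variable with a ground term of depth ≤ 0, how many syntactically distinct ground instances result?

Ground terms of depth ≤ 0:
  Let N_k count ground terms of depth at most k. Each non-constant term of depth ≤ k is some function symbol applied to depth-≤(k−1) arguments, giving N_k = 4 + N_{k-1}.
  N_0 = 4
  Explicitly: a, e, c, d.
So there are 4 ground terms available for substitution.
The variable z ranges independently over the available ground terms, and distinct assignments produce distinct instances.
Number of ground instances = 4.

4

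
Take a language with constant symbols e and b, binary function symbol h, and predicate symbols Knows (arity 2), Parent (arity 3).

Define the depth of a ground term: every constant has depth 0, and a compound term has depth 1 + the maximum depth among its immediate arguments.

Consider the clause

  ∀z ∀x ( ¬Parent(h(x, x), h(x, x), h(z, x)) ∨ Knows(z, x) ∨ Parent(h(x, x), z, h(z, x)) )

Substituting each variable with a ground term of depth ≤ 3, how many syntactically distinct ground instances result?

Ground terms of depth ≤ 3:
  If N_k denotes the number of depth-≤k ground terms, the 2 constants give N_0 = 2, and each function symbol of arity r contributes N_{k-1}^r new terms at level k: N_k = 2 + N_{k-1}^2.
  N_0 = 2
  N_1 = 2 + 2^2 = 6
  N_2 = 2 + 6^2 = 38
  N_3 = 2 + 38^2 = 1446
So there are 1446 ground terms available for substitution.
The clause has 2 distinct variables (z, x), each appearing in the body. In the free term algebra distinct substitutions yield syntactically distinct ground instances.
Number of ground instances = 1446^2 = 2090916.

2090916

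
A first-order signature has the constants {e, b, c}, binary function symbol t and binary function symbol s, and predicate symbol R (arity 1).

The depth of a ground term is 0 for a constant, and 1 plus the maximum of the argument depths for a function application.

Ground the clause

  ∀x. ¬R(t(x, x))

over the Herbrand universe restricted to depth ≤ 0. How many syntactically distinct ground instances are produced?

Ground terms of depth ≤ 0:
  Let N_k count ground terms of depth at most k. Each non-constant term of depth ≤ k is some function symbol applied to depth-≤(k−1) arguments, giving N_k = 3 + N_{k-1}^2 + N_{k-1}^2.
  N_0 = 3
So there are 3 ground terms available for substitution.
The variable x ranges independently over the available ground terms, and distinct assignments produce distinct instances.
Number of ground instances = 3.

3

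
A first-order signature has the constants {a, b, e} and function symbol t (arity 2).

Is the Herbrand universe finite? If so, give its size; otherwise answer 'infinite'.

infinite

The signature has at least one function symbol (t, arity 2) and at least one constant (a).
Iterating t gives infinitely many distinct ground terms: a, t(a, a), t(t(a, a), t(a, a)), ...
So the Herbrand universe is infinite.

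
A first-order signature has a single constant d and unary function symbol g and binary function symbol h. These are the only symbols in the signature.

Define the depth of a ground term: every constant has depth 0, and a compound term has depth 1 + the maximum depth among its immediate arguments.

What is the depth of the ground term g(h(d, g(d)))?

3

depth(g(d)) = 1 + depth(d) = 1 + 0 = 1
depth(h(d, g(d))) = 1 + max(0, 1) = 2
depth(g(h(d, g(d)))) = 1 + depth(h(d, g(d))) = 1 + 2 = 3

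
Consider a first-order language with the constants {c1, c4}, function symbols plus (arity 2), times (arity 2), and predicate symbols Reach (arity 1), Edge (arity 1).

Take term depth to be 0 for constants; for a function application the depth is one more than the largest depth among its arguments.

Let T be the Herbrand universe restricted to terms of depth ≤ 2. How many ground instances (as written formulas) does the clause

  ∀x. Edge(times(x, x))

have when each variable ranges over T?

202

Ground terms of depth ≤ 2:
  If N_k denotes the number of depth-≤k ground terms, the 2 constants give N_0 = 2, and each function symbol of arity r contributes N_{k-1}^r new terms at level k: N_k = 2 + N_{k-1}^2 + N_{k-1}^2.
  N_0 = 2
  N_1 = 2 + 2^2 + 2^2 = 10
  N_2 = 2 + 10^2 + 10^2 = 202
So there are 202 ground terms available for substitution.
The variable x ranges independently over the available ground terms, and distinct assignments produce distinct instances.
Number of ground instances = 202.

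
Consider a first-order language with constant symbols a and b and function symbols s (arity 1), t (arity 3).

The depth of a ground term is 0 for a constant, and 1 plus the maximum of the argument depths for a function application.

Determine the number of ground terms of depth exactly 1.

Write N_k for the number of ground terms of depth ≤ k. A term of depth ≤ k is either a constant or a function symbol applied to arguments of depth ≤ k−1, so N_k = 2 + N_{k-1} + N_{k-1}^3.
N_0 = 2
N_1 = 2 + 2 + 2^3 = 12
Terms of depth exactly 1: N_1 − N_0 = 12 − 2 = 10.

10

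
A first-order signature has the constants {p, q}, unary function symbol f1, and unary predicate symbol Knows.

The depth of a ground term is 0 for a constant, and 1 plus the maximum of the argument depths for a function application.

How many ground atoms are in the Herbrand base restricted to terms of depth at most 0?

First count ground terms of depth ≤ 0.
Count level by level. With function symbols f1/1, the terms of depth ≤ k are the 2 constants together with each function applied to depth-≤(k−1) tuples, so N_k = 2 + N_{k-1}.
N_0 = 2
Explicitly: p, q.
So |H| = 2.
For each predicate symbol, the number of ground atoms is |H| raised to its arity; summing:
  Knows: 2
Total ground atoms: 2.

2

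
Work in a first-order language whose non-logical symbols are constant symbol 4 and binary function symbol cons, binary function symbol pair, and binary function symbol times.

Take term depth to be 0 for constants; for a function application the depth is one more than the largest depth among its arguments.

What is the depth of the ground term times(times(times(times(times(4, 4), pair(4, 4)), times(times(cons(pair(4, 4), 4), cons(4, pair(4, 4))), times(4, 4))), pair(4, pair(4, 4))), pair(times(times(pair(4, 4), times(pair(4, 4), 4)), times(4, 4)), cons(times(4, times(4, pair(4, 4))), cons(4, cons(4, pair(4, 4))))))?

depth(times(4, 4)) = 1 + max(0, 0) = 1
depth(pair(4, 4)) = 1 + max(0, 0) = 1
depth(times(times(4, 4), pair(4, 4))) = 1 + max(1, 1) = 2
depth(cons(pair(4, 4), 4)) = 1 + max(1, 0) = 2
depth(cons(4, pair(4, 4))) = 1 + max(0, 1) = 2
depth(times(cons(pair(4, 4), 4), cons(4, pair(4, 4)))) = 1 + max(2, 2) = 3
depth(times(times(cons(pair(4, 4), 4), cons(4, pair(4, 4))), times(4, 4))) = 1 + max(3, 1) = 4
depth(times(times(times(4, 4), pair(4, 4)), times(times(cons(pair(4, 4), 4), cons(4, pair(4, 4))), times(4, 4)))) = 1 + max(2, 4) = 5
depth(pair(4, pair(4, 4))) = 1 + max(0, 1) = 2
depth(times(times(times(times(4, 4), pair(4, 4)), times(times(cons(pair(4, 4), 4), cons(4, pair(4, 4))), times(4, 4))), pair(4, pair(4, 4)))) = 1 + max(5, 2) = 6
depth(times(pair(4, 4), 4)) = 1 + max(1, 0) = 2
depth(times(pair(4, 4), times(pair(4, 4), 4))) = 1 + max(1, 2) = 3
depth(times(times(pair(4, 4), times(pair(4, 4), 4)), times(4, 4))) = 1 + max(3, 1) = 4
depth(times(4, pair(4, 4))) = 1 + max(0, 1) = 2
depth(times(4, times(4, pair(4, 4)))) = 1 + max(0, 2) = 3
depth(cons(4, cons(4, pair(4, 4)))) = 1 + max(0, 2) = 3
depth(cons(times(4, times(4, pair(4, 4))), cons(4, cons(4, pair(4, 4))))) = 1 + max(3, 3) = 4
depth(pair(times(times(pair(4, 4), times(pair(4, 4), 4)), times(4, 4)), cons(times(4, times(4, pair(4, 4))), cons(4, cons(4, pair(4, 4)))))) = 1 + max(4, 4) = 5
depth(times(times(times(times(times(4, 4), pair(4, 4)), times(times(cons(pair(4, 4), 4), cons(4, pair(4, 4))), times(4, 4))), pair(4, pair(4, 4))), pair(times(times(pair(4, 4), times(pair(4, 4), 4)), times(4, 4)), cons(times(4, times(4, pair(4, 4))), cons(4, cons(4, pair(4, 4))))))) = 1 + max(6, 5) = 7

7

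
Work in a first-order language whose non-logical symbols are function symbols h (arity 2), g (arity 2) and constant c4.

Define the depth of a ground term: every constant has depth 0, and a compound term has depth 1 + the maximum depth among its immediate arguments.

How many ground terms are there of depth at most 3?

723

Write N_k for the number of ground terms of depth ≤ k. A term of depth ≤ k is either a constant or a function symbol applied to arguments of depth ≤ k−1, so N_k = 1 + N_{k-1}^2 + N_{k-1}^2.
N_0 = 1
N_1 = 1 + 1^2 + 1^2 = 3
N_2 = 1 + 3^2 + 3^2 = 19
N_3 = 1 + 19^2 + 19^2 = 723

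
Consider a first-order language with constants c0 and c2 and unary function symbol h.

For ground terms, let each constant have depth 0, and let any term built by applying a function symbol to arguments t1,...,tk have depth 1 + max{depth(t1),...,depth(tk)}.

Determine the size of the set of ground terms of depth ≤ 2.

6

If N_k denotes the number of depth-≤k ground terms, the 2 constants give N_0 = 2, and each function symbol of arity r contributes N_{k-1}^r new terms at level k: N_k = 2 + N_{k-1}.
N_0 = 2
N_1 = 2 + 2 = 4
N_2 = 2 + 4 = 6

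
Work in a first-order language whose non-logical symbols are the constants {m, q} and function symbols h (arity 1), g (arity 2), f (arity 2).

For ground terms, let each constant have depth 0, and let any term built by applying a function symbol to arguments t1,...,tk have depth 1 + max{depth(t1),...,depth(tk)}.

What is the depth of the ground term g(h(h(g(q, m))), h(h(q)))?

4

depth(g(q, m)) = 1 + max(0, 0) = 1
depth(h(g(q, m))) = 1 + depth(g(q, m)) = 1 + 1 = 2
depth(h(h(g(q, m)))) = 1 + depth(h(g(q, m))) = 1 + 2 = 3
depth(h(q)) = 1 + depth(q) = 1 + 0 = 1
depth(h(h(q))) = 1 + depth(h(q)) = 1 + 1 = 2
depth(g(h(h(g(q, m))), h(h(q)))) = 1 + max(3, 2) = 4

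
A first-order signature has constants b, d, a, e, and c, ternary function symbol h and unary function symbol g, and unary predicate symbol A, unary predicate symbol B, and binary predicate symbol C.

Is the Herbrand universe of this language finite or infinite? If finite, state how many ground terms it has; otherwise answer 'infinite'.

infinite

The signature has at least one function symbol (h, arity 3) and at least one constant (b).
Iterating h gives infinitely many distinct ground terms: b, h(b, b, b), h(h(b, b, b), h(b, b, b), h(b, b, b)), ...
So the Herbrand universe is infinite.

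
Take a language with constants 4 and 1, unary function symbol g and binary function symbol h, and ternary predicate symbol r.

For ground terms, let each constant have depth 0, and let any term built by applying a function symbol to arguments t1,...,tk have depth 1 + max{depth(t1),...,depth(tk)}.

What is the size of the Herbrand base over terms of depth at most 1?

First count ground terms of depth ≤ 1.
Count level by level. With function symbols g/1, h/2, the terms of depth ≤ k are the 2 constants together with each function applied to depth-≤(k−1) tuples, so N_k = 2 + N_{k-1} + N_{k-1}^2.
N_0 = 2
N_1 = 2 + 2 + 2^2 = 8
So |H| = 8.
Ground atoms are formed by filling each argument slot of a predicate with a term from H, so an r-ary predicate gives |H|^r atoms:
  r: 8^3 = 512
Total ground atoms: 512.

512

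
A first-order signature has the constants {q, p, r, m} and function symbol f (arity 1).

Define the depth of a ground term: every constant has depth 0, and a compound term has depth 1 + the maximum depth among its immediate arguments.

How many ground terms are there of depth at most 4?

Count level by level. With function symbols f/1, the terms of depth ≤ k are the 4 constants together with each function applied to depth-≤(k−1) tuples, so N_k = 4 + N_{k-1}.
N_0 = 4
N_1 = 4 + 4 = 8
N_2 = 4 + 8 = 12
N_3 = 4 + 12 = 16
N_4 = 4 + 16 = 20

20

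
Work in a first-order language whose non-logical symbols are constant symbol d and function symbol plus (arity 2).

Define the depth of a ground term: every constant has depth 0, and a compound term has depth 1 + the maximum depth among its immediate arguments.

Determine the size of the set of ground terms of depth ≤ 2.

Write N_k for the number of ground terms of depth ≤ k. A term of depth ≤ k is either a constant or a function symbol applied to arguments of depth ≤ k−1, so N_k = 1 + N_{k-1}^2.
N_0 = 1
N_1 = 1 + 1^2 = 2
N_2 = 1 + 2^2 = 5

5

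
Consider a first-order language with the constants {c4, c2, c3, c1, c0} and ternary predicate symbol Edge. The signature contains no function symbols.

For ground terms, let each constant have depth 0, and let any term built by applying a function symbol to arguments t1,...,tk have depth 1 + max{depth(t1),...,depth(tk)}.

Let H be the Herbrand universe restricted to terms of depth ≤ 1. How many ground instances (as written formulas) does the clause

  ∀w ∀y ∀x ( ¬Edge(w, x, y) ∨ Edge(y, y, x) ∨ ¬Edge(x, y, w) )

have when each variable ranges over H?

125

Ground terms of depth ≤ 1:
  With no function symbols every ground term is a constant, so there are exactly 5 ground terms at every depth bound.
  N_0 = 5
  N_1 = 5
So there are 5 ground terms available for substitution.
The body mentions every one of the 3 quantified variables; since ground terms form a free algebra, no two substitutions collapse to the same formula.
Number of ground instances = 5^3 = 125.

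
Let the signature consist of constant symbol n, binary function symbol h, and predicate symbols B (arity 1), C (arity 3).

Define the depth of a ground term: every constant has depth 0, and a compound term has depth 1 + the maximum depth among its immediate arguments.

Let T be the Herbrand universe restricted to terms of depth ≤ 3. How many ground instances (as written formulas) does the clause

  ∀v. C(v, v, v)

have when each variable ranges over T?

Ground terms of depth ≤ 3:
  Count level by level. With function symbols h/2, the terms of depth ≤ k are the 1 constant together with each function applied to depth-≤(k−1) tuples, so N_k = 1 + N_{k-1}^2.
  N_0 = 1
  N_1 = 1 + 1^2 = 2
  N_2 = 1 + 2^2 = 5
  N_3 = 1 + 5^2 = 26
So there are 26 ground terms available for substitution.
There is 1 variable to instantiate (v),  occurring in at least one literal, so different choices give different ground instances.
Number of ground instances = 26.

26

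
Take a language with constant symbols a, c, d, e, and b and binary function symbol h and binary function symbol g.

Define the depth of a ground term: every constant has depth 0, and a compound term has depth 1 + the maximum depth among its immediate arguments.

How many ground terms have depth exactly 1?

50

If N_k denotes the number of depth-≤k ground terms, the 5 constants give N_0 = 5, and each function symbol of arity r contributes N_{k-1}^r new terms at level k: N_k = 5 + N_{k-1}^2 + N_{k-1}^2.
N_0 = 5
N_1 = 5 + 5^2 + 5^2 = 55
Terms of depth exactly 1: N_1 − N_0 = 55 − 5 = 50.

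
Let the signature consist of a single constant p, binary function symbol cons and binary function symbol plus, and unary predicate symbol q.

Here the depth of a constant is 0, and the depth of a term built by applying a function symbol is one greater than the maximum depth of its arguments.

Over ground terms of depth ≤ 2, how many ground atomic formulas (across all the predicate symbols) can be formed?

19

First count ground terms of depth ≤ 2.
Let N_k = |{terms of depth ≤ k}|. Then N_0 = 1 and N_k = 1 + N_{k-1}^2 + N_{k-1}^2 for k ≥ 1 (one summand per function symbol, arity giving the exponent).
N_0 = 1
N_1 = 1 + 1^2 + 1^2 = 3
N_2 = 1 + 3^2 + 3^2 = 19
So |H| = 19.
Each predicate of arity r yields |H|^r ground atoms (one per choice of an r-tuple from H):
  q: 19
Total ground atoms: 19.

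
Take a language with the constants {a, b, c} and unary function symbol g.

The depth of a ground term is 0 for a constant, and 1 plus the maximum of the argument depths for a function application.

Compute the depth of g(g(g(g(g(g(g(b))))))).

depth(g(b)) = 1 + depth(b) = 1 + 0 = 1
depth(g(g(b))) = 1 + depth(g(b)) = 1 + 1 = 2
depth(g(g(g(b)))) = 1 + depth(g(g(b))) = 1 + 2 = 3
depth(g(g(g(g(b))))) = 1 + depth(g(g(g(b)))) = 1 + 3 = 4
depth(g(g(g(g(g(b)))))) = 1 + depth(g(g(g(g(b))))) = 1 + 4 = 5
depth(g(g(g(g(g(g(b))))))) = 1 + depth(g(g(g(g(g(b)))))) = 1 + 5 = 6
depth(g(g(g(g(g(g(g(b)))))))) = 1 + depth(g(g(g(g(g(g(b))))))) = 1 + 6 = 7

7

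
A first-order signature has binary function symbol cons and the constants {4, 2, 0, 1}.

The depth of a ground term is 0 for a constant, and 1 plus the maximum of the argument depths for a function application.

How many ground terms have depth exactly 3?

Let N_k count ground terms of depth at most k. Each non-constant term of depth ≤ k is some function symbol applied to depth-≤(k−1) arguments, giving N_k = 4 + N_{k-1}^2.
N_0 = 4
N_1 = 4 + 4^2 = 20
N_2 = 4 + 20^2 = 404
N_3 = 4 + 404^2 = 163220
Terms of depth exactly 3: N_3 − N_2 = 163220 − 404 = 162816.

162816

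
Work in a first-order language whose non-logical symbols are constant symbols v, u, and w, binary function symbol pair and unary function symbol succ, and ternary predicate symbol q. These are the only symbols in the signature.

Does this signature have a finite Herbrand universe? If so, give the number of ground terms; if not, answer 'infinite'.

The signature has at least one function symbol (pair, arity 2) and at least one constant (v).
Iterating pair gives infinitely many distinct ground terms: v, pair(v, v), pair(pair(v, v), pair(v, v)), ...
So the Herbrand universe is infinite.

infinite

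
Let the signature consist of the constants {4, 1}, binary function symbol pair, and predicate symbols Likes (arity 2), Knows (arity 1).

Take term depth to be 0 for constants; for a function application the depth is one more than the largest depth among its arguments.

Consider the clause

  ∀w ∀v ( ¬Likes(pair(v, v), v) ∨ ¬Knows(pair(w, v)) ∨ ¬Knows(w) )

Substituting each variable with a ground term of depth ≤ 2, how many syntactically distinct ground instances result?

1444

Ground terms of depth ≤ 2:
  Count level by level. With function symbols pair/2, the terms of depth ≤ k are the 2 constants together with each function applied to depth-≤(k−1) tuples, so N_k = 2 + N_{k-1}^2.
  N_0 = 2
  N_1 = 2 + 2^2 = 6
  N_2 = 2 + 6^2 = 38
So there are 38 ground terms available for substitution.
There are 2 variables to instantiate (w, v), each occurring in at least one literal, so different choices give different ground instances.
Number of ground instances = 38^2 = 1444.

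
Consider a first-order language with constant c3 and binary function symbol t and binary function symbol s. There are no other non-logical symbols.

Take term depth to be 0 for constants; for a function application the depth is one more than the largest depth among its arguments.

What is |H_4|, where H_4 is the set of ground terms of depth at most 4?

1045459

Let N_k count ground terms of depth at most k. Each non-constant term of depth ≤ k is some function symbol applied to depth-≤(k−1) arguments, giving N_k = 1 + N_{k-1}^2 + N_{k-1}^2.
N_0 = 1
N_1 = 1 + 1^2 + 1^2 = 3
N_2 = 1 + 3^2 + 3^2 = 19
N_3 = 1 + 19^2 + 19^2 = 723
N_4 = 1 + 723^2 + 723^2 = 1045459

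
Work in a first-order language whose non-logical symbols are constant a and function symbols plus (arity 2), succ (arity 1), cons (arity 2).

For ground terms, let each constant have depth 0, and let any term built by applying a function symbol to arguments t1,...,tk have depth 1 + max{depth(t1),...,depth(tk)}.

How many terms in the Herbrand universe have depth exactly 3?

If N_k denotes the number of depth-≤k ground terms, the 1 constant gives N_0 = 1, and each function symbol of arity r contributes N_{k-1}^r new terms at level k: N_k = 1 + N_{k-1}^2 + N_{k-1} + N_{k-1}^2.
N_0 = 1
N_1 = 1 + 1^2 + 1 + 1^2 = 4
N_2 = 1 + 4^2 + 4 + 4^2 = 37
N_3 = 1 + 37^2 + 37 + 37^2 = 2776
Terms of depth exactly 3: N_3 − N_2 = 2776 − 37 = 2739.

2739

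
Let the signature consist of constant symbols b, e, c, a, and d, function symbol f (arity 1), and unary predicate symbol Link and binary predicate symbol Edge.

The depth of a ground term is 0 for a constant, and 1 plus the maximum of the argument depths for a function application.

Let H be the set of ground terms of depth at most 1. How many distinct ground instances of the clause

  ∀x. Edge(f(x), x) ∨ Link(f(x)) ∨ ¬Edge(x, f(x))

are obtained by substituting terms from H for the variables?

Ground terms of depth ≤ 1:
  Let N_k count ground terms of depth at most k. Each non-constant term of depth ≤ k is some function symbol applied to depth-≤(k−1) arguments, giving N_k = 5 + N_{k-1}.
  N_0 = 5
  N_1 = 5 + 5 = 10
  Explicitly: b, e, c, a, d, f(b), f(e), f(c), f(a), f(d).
So there are 10 ground terms available for substitution.
The clause has 1 distinct variable (x), which appears in the body. In the free term algebra distinct substitutions yield syntactically distinct ground instances.
Number of ground instances = 10.

10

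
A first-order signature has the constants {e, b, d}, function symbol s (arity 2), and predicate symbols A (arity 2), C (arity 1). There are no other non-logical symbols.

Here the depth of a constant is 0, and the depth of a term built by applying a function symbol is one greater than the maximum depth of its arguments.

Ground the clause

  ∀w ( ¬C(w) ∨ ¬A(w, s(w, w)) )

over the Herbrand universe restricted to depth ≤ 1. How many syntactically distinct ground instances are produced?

12

Ground terms of depth ≤ 1:
  If N_k denotes the number of depth-≤k ground terms, the 3 constants give N_0 = 3, and each function symbol of arity r contributes N_{k-1}^r new terms at level k: N_k = 3 + N_{k-1}^2.
  N_0 = 3
  N_1 = 3 + 3^2 = 12
  Explicitly: e, b, d, s(e, e), s(e, b), s(e, d), s(b, e), s(b, b), s(b, d), s(d, e), s(d, b), s(d, d).
So there are 12 ground terms available for substitution.
The clause has 1 distinct variable (w), which appears in the body. In the free term algebra distinct substitutions yield syntactically distinct ground instances.
Number of ground instances = 12.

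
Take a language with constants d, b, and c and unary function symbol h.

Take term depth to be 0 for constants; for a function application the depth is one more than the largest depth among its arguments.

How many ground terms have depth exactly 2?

3

If N_k denotes the number of depth-≤k ground terms, the 3 constants give N_0 = 3, and each function symbol of arity r contributes N_{k-1}^r new terms at level k: N_k = 3 + N_{k-1}.
N_0 = 3
N_1 = 3 + 3 = 6
N_2 = 3 + 6 = 9
Terms of depth exactly 2: N_2 − N_1 = 9 − 6 = 3.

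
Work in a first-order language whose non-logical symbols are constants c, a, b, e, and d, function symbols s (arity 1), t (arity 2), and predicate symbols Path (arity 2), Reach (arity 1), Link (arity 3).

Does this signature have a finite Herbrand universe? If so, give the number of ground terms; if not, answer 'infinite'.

The signature has at least one function symbol (s, arity 1) and at least one constant (c).
Iterating s gives infinitely many distinct ground terms: c, s(c), s(s(c)), ...
So the Herbrand universe is infinite.

infinite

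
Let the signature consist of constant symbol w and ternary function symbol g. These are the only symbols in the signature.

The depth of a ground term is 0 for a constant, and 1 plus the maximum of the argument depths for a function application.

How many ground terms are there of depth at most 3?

Let N_k = |{terms of depth ≤ k}|. Then N_0 = 1 and N_k = 1 + N_{k-1}^3 for k ≥ 1 (one summand per function symbol, arity giving the exponent).
N_0 = 1
N_1 = 1 + 1^3 = 2
N_2 = 1 + 2^3 = 9
N_3 = 1 + 9^3 = 730

730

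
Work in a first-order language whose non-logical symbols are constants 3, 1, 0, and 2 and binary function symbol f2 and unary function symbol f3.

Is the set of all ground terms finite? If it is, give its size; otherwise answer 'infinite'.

The signature has at least one function symbol (f2, arity 2) and at least one constant (3).
Iterating f2 gives infinitely many distinct ground terms: 3, f2(3, 3), f2(f2(3, 3), f2(3, 3)), ...
So the Herbrand universe is infinite.

infinite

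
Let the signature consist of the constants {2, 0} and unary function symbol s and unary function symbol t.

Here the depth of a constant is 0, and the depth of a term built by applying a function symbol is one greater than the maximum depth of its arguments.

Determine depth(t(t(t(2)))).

depth(t(2)) = 1 + depth(2) = 1 + 0 = 1
depth(t(t(2))) = 1 + depth(t(2)) = 1 + 1 = 2
depth(t(t(t(2)))) = 1 + depth(t(t(2))) = 1 + 2 = 3

3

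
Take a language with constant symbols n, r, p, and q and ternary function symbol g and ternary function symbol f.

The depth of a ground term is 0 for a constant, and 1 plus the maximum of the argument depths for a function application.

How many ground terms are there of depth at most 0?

Let N_k count ground terms of depth at most k. Each non-constant term of depth ≤ k is some function symbol applied to depth-≤(k−1) arguments, giving N_k = 4 + N_{k-1}^3 + N_{k-1}^3.
N_0 = 4
Explicitly: n, r, p, q.

4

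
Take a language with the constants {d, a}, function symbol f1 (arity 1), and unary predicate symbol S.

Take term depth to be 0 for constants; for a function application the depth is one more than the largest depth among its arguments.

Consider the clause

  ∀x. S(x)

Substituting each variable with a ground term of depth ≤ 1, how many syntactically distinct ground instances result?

Ground terms of depth ≤ 1:
  Count level by level. With function symbols f1/1, the terms of depth ≤ k are the 2 constants together with each function applied to depth-≤(k−1) tuples, so N_k = 2 + N_{k-1}.
  N_0 = 2
  N_1 = 2 + 2 = 4
  Explicitly: d, a, f1(d), f1(a).
So there are 4 ground terms available for substitution.
The clause has 1 distinct variable (x), which appears in the body. In the free term algebra distinct substitutions yield syntactically distinct ground instances.
Number of ground instances = 4.

4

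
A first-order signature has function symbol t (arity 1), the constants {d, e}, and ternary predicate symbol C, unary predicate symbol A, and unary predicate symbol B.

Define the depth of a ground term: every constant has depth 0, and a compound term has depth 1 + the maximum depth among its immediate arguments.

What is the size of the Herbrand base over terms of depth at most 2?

228

First count ground terms of depth ≤ 2.
Write N_k for the number of ground terms of depth ≤ k. A term of depth ≤ k is either a constant or a function symbol applied to arguments of depth ≤ k−1, so N_k = 2 + N_{k-1}.
N_0 = 2
N_1 = 2 + 2 = 4
N_2 = 2 + 4 = 6
So |H| = 6.
Ground atoms are formed by filling each argument slot of a predicate with a term from H, so an r-ary predicate gives |H|^r atoms:
  C: 6^3 = 216;  A: 6;  B: 6
Total ground atoms: 216 + 6 + 6 = 228.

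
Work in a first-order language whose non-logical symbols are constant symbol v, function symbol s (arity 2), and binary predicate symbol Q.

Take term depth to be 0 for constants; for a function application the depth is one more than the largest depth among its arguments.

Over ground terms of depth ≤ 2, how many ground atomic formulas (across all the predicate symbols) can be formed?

25

First count ground terms of depth ≤ 2.
Write N_k for the number of ground terms of depth ≤ k. A term of depth ≤ k is either a constant or a function symbol applied to arguments of depth ≤ k−1, so N_k = 1 + N_{k-1}^2.
N_0 = 1
N_1 = 1 + 1^2 = 2
N_2 = 1 + 2^2 = 5
So |H| = 5.
For each predicate symbol, the number of ground atoms is |H| raised to its arity; summing:
  Q: 5^2 = 25
Total ground atoms: 25.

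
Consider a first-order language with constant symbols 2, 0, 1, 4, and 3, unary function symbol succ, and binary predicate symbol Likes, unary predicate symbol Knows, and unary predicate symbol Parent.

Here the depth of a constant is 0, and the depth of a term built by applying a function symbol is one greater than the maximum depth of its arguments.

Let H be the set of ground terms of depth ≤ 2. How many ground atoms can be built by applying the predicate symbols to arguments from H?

First count ground terms of depth ≤ 2.
Let N_k = |{terms of depth ≤ k}|. Then N_0 = 5 and N_k = 5 + N_{k-1} for k ≥ 1 (one summand per function symbol, arity giving the exponent).
N_0 = 5
N_1 = 5 + 5 = 10
N_2 = 5 + 10 = 15
So |H| = 15.
Ground atoms are formed by filling each argument slot of a predicate with a term from H, so an r-ary predicate gives |H|^r atoms:
  Likes: 15^2 = 225;  Knows: 15;  Parent: 15
Total ground atoms: 225 + 15 + 15 = 255.

255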